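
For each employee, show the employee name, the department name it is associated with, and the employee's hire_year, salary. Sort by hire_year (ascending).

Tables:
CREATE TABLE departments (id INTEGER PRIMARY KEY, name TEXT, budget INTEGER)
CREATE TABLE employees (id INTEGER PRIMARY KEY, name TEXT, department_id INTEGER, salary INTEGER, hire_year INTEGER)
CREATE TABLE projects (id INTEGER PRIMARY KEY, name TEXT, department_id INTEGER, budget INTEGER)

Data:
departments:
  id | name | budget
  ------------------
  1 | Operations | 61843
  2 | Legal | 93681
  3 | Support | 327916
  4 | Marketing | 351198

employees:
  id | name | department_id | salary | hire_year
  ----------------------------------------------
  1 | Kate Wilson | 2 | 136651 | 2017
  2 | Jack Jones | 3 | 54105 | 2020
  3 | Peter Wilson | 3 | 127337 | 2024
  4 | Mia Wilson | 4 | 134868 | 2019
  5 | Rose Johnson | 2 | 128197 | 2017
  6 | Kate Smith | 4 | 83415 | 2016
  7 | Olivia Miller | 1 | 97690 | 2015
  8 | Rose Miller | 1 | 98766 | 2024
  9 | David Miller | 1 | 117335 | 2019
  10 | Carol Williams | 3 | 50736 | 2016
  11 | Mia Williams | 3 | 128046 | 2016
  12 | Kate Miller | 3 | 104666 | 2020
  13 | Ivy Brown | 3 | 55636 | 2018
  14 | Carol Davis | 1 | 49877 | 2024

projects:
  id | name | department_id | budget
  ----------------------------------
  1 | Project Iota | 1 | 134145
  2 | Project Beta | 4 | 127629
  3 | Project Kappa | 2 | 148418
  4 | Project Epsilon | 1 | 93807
SELECT c.name, p.name AS department, c.hire_year, c.salary FROM employees c JOIN departments p ON c.department_id = p.id ORDER BY c.hire_year ASC

Execution result:
name | department | hire_year | salary
Olivia Miller | Operations | 2015 | 97690
Kate Smith | Marketing | 2016 | 83415
Carol Williams | Support | 2016 | 50736
Mia Williams | Support | 2016 | 128046
Kate Wilson | Legal | 2017 | 136651
Rose Johnson | Legal | 2017 | 128197
Ivy Brown | Support | 2018 | 55636
Mia Wilson | Marketing | 2019 | 134868
David Miller | Operations | 2019 | 117335
Jack Jones | Support | 2020 | 54105
Kate Miller | Support | 2020 | 104666
Peter Wilson | Support | 2024 | 127337
Rose Miller | Operations | 2024 | 98766
Carol Davis | Operations | 2024 | 49877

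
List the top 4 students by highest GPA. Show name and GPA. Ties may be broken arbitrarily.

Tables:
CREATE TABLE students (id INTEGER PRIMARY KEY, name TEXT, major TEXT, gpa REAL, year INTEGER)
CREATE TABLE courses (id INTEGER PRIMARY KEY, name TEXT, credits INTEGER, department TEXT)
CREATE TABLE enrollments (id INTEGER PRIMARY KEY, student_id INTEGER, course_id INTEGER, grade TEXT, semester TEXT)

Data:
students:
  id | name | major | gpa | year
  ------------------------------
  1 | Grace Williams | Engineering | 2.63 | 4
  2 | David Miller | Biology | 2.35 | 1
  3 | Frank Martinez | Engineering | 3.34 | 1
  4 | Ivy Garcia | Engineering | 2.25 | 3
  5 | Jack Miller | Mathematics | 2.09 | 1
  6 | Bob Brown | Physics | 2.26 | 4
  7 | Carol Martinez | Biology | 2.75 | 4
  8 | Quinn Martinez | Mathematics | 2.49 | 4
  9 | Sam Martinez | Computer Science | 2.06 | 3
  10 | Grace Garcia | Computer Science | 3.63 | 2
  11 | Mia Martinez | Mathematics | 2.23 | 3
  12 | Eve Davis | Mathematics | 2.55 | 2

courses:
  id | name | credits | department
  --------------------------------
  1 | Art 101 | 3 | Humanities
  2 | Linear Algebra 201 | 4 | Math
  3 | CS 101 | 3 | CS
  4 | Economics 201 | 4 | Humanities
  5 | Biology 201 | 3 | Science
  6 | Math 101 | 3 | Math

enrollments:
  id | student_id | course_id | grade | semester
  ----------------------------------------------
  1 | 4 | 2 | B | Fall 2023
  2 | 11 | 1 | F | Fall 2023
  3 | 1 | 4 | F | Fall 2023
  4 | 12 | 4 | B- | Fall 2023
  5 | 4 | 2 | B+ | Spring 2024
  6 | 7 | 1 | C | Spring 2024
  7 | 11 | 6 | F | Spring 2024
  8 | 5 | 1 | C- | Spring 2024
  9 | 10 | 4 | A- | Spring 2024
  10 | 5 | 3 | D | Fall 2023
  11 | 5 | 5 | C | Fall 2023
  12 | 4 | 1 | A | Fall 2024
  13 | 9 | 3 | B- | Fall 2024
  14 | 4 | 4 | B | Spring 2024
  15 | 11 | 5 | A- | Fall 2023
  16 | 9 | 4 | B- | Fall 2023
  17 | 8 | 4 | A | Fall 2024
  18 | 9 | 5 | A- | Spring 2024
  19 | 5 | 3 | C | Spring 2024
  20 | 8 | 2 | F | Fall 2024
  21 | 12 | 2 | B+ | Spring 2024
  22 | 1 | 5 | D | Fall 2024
SELECT name, gpa FROM students ORDER BY gpa DESC LIMIT 4

Execution result:
name | gpa
Grace Garcia | 3.63
Frank Martinez | 3.34
Carol Martinez | 2.75
Grace Williams | 2.63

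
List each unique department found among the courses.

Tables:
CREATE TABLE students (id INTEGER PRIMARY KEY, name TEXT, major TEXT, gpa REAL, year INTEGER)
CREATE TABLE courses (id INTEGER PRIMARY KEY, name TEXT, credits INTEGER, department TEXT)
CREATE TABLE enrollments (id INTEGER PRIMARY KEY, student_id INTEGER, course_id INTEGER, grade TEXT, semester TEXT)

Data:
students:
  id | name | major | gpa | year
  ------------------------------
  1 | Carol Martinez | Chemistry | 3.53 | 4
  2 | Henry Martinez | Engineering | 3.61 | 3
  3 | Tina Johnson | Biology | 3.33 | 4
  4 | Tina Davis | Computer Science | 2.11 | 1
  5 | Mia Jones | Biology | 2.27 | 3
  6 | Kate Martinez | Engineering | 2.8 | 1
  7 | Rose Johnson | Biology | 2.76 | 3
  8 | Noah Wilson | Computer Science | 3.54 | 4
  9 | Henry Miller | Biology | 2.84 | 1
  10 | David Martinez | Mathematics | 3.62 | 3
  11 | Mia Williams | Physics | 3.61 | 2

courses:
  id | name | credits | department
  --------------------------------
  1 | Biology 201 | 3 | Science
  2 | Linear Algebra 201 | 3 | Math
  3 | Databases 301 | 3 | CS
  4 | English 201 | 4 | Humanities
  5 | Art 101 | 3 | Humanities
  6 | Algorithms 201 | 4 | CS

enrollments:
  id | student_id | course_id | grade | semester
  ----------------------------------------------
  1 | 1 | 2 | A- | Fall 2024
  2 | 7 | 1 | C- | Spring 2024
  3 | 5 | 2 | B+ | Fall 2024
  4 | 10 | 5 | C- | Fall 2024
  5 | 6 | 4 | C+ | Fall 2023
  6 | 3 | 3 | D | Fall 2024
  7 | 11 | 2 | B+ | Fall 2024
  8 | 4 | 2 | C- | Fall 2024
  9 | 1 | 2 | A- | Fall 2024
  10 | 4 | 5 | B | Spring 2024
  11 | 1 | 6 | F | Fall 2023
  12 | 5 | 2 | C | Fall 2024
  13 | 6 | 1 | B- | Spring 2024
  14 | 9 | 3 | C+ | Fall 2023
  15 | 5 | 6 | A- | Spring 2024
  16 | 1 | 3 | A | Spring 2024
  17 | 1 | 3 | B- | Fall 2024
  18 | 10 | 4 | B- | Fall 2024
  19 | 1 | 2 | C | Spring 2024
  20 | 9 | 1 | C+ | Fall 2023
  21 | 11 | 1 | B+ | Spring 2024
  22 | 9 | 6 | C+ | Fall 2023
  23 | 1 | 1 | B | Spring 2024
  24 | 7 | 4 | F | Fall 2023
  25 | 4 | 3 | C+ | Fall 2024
SELECT DISTINCT department FROM courses

Execution result:
department
Science
Math
CS
Humanities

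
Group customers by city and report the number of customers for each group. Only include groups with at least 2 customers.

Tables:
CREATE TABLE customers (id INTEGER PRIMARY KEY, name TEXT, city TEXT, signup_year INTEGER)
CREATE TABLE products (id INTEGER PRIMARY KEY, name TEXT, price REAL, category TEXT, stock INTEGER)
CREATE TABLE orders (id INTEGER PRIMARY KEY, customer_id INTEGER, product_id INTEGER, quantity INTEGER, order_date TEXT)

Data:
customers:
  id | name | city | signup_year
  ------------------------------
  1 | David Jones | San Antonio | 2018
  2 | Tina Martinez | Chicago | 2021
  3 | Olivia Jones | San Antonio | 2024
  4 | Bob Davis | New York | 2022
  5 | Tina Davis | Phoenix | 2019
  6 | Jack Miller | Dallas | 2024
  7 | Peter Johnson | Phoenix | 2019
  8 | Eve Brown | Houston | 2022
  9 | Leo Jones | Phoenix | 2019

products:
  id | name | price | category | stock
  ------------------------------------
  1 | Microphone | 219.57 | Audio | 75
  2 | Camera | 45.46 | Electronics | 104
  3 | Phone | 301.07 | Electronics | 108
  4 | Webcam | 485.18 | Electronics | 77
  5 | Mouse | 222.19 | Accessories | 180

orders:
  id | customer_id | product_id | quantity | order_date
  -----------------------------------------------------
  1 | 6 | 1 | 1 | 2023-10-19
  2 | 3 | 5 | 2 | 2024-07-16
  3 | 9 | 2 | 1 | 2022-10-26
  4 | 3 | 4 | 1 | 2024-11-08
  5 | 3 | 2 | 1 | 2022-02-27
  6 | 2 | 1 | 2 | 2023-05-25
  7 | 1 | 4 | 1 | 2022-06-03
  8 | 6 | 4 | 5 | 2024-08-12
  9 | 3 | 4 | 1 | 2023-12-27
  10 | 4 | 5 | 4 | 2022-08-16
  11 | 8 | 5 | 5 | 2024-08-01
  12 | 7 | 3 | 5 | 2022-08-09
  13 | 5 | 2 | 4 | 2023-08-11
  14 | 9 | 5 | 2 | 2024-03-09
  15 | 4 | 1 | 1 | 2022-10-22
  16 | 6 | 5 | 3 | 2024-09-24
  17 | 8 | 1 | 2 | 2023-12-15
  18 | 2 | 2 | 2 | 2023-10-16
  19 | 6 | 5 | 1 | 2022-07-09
SELECT city, COUNT(*) AS n FROM customers GROUP BY city HAVING COUNT(*) >= 2

Execution result:
city | n
Phoenix | 3
San Antonio | 2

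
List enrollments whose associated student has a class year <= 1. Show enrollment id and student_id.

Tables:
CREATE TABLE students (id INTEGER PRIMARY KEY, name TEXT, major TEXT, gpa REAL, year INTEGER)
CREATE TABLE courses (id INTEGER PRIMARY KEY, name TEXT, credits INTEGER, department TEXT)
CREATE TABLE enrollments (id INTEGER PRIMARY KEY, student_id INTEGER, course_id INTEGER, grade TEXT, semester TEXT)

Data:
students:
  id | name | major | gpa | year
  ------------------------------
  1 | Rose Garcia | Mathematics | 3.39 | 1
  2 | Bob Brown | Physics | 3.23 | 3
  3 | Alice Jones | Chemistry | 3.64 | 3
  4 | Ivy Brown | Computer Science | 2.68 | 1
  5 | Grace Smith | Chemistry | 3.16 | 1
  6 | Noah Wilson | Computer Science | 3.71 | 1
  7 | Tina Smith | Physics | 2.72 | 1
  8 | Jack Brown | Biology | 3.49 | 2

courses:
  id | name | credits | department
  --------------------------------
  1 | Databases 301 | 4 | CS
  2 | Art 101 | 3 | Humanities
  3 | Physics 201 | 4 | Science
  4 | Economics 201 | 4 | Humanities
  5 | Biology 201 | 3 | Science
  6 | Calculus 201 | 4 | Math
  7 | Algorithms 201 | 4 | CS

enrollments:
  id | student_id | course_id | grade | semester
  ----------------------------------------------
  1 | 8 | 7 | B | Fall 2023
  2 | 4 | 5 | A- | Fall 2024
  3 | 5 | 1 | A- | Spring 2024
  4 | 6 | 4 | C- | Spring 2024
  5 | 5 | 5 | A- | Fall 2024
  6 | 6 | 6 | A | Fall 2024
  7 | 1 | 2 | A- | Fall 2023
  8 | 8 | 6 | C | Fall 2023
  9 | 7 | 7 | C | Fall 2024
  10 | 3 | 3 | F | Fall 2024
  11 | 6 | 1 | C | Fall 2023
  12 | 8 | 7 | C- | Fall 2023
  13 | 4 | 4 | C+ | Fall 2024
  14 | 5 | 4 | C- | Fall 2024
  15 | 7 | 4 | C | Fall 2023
SELECT id, student_id FROM enrollments WHERE student_id IN (SELECT id FROM students WHERE year <= 1)

Execution result:
id | student_id
2 | 4
3 | 5
4 | 6
5 | 5
6 | 6
7 | 1
9 | 7
11 | 6
13 | 4
14 | 5
15 | 7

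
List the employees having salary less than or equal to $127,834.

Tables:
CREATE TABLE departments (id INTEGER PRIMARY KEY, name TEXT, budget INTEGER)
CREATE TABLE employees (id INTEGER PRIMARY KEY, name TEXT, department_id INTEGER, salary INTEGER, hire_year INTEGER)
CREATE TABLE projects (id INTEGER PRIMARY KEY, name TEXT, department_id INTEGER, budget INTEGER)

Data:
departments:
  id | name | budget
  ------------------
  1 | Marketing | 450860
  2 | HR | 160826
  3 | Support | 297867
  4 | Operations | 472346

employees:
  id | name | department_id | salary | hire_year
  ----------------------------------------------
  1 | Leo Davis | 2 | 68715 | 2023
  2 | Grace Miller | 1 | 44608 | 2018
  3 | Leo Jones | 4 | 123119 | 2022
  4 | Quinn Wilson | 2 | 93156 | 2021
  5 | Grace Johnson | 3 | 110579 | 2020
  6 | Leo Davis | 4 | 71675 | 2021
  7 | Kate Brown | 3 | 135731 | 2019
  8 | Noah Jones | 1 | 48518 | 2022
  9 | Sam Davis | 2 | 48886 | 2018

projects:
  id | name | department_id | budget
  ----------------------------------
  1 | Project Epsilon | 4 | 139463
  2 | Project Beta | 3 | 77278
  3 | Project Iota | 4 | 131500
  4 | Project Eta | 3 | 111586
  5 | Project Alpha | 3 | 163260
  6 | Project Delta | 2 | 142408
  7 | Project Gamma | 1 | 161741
SELECT name, salary FROM employees WHERE salary <= 127834

Execution result:
name | salary
Leo Davis | 68715
Grace Miller | 44608
Leo Jones | 123119
Quinn Wilson | 93156
Grace Johnson | 110579
Leo Davis | 71675
Noah Jones | 48518
Sam Davis | 48886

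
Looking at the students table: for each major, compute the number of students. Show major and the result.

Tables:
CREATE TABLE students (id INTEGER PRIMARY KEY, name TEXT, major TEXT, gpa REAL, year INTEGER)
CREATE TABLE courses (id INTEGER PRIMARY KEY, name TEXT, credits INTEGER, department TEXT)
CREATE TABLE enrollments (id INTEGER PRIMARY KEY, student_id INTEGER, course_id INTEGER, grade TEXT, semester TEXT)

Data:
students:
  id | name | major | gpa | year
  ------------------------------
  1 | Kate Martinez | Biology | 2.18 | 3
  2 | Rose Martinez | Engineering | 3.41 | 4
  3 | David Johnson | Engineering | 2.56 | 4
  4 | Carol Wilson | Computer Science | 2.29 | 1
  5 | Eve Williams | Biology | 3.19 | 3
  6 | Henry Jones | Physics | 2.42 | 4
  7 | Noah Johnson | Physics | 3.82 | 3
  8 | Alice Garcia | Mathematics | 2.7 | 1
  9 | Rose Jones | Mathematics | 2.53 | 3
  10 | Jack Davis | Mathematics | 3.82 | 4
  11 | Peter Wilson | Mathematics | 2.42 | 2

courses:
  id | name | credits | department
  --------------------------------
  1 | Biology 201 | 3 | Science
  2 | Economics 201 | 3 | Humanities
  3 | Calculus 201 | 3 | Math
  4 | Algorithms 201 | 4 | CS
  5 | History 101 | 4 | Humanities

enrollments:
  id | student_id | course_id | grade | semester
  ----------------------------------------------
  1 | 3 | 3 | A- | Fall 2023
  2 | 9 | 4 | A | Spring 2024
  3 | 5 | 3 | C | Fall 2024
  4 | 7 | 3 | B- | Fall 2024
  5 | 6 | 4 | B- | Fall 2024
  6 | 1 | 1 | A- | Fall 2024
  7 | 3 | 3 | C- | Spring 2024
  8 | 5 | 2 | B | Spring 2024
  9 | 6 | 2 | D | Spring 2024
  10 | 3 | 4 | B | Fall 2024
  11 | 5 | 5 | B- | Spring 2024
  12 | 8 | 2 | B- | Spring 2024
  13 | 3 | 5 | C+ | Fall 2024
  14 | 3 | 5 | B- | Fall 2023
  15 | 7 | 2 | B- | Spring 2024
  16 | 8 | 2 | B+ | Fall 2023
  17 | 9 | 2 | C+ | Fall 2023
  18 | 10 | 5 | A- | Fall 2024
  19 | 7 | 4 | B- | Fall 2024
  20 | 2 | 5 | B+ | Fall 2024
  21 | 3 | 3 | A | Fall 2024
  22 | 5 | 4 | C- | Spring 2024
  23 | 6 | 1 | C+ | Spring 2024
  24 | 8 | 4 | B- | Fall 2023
SELECT major, COUNT(*) AS n FROM students GROUP BY major

Execution result:
major | n
Biology | 2
Computer Science | 1
Engineering | 2
Mathematics | 4
Physics | 2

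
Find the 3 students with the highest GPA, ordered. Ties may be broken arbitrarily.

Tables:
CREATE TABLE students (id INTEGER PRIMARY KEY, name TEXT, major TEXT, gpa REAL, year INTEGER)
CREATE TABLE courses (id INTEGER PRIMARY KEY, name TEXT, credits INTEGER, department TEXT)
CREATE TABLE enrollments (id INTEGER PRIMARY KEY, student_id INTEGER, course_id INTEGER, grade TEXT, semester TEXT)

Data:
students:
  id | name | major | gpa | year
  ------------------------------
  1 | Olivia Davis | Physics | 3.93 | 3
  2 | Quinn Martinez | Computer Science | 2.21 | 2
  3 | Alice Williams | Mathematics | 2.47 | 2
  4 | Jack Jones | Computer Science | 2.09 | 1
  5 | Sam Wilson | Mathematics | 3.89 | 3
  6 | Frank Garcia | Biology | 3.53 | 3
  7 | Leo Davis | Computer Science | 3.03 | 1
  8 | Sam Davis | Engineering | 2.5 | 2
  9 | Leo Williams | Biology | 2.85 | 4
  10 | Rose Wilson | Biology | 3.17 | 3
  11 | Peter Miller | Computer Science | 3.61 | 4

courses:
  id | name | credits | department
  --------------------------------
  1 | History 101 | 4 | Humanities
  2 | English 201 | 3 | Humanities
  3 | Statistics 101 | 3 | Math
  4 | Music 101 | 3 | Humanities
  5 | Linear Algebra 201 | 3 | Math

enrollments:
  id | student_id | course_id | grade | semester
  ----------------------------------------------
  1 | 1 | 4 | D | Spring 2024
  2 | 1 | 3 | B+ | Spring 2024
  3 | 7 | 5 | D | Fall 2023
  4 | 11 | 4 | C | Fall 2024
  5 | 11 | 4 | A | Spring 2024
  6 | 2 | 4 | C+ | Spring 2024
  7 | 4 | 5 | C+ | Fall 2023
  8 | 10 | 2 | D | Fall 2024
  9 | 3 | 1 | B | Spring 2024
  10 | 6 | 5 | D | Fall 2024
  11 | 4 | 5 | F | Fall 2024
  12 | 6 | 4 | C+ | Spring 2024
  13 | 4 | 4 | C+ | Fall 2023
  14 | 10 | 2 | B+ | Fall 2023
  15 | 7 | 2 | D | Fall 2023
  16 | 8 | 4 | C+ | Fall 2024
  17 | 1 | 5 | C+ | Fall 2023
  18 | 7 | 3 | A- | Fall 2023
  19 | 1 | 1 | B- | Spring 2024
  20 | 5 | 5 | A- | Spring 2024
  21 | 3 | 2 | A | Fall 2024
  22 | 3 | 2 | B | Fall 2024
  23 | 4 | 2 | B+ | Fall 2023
SELECT name, gpa FROM students ORDER BY gpa DESC LIMIT 3

Execution result:
name | gpa
Olivia Davis | 3.93
Sam Wilson | 3.89
Peter Miller | 3.61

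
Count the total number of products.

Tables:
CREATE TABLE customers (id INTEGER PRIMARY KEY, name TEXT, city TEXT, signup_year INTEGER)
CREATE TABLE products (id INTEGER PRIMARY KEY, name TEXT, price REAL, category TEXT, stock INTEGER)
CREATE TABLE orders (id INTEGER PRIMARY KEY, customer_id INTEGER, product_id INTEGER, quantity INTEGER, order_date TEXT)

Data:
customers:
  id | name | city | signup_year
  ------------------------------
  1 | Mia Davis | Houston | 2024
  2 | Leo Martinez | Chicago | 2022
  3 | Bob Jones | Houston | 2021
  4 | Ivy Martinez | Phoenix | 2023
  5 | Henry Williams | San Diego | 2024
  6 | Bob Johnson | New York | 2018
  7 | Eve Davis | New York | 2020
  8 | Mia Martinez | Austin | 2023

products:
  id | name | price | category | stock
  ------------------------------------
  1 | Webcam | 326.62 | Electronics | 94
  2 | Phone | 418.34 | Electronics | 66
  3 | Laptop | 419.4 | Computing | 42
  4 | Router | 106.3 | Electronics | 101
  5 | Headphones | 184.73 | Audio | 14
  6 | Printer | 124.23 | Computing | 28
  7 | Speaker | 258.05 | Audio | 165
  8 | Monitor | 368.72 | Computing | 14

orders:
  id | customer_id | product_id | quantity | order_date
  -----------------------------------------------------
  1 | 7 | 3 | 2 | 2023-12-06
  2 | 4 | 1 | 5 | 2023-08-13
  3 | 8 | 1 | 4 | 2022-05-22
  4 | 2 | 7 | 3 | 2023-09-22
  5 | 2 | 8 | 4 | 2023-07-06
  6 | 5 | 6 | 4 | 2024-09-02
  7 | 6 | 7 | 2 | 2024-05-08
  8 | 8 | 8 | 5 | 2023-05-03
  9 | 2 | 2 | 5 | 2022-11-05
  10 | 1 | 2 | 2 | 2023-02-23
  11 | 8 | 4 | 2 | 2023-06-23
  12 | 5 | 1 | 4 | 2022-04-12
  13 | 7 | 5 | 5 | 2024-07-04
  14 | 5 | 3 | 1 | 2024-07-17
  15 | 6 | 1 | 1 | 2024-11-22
SELECT COUNT(*) FROM products

Execution result:
8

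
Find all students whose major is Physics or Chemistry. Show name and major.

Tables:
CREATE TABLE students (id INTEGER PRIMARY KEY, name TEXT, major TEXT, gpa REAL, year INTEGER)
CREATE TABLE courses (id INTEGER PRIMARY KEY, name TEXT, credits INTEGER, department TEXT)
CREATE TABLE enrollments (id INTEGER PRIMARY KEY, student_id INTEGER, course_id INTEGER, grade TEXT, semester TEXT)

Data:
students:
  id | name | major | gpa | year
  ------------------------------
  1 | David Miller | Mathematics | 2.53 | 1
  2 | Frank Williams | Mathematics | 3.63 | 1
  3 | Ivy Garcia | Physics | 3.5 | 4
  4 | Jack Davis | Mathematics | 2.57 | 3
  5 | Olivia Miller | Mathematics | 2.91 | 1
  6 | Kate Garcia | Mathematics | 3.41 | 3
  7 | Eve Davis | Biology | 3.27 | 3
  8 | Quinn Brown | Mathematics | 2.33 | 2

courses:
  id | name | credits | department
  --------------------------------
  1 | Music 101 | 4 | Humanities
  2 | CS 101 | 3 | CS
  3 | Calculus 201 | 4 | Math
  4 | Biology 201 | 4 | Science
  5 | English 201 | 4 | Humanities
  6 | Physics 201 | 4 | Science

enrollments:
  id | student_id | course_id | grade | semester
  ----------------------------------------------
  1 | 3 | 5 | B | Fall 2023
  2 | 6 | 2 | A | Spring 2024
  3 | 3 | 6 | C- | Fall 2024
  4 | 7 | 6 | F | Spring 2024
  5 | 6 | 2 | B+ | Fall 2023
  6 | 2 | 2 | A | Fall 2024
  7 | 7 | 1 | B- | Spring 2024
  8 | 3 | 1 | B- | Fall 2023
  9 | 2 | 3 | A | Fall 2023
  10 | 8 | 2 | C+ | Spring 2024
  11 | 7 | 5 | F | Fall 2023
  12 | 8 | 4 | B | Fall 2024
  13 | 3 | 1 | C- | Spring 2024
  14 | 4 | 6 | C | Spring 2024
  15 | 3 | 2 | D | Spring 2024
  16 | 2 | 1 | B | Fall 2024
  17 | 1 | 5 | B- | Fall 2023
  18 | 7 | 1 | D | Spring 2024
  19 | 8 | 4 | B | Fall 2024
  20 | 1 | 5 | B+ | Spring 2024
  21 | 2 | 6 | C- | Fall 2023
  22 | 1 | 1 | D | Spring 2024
SELECT name, major FROM students WHERE major IN ('Physics', 'Chemistry')

Execution result:
name | major
Ivy Garcia | Physics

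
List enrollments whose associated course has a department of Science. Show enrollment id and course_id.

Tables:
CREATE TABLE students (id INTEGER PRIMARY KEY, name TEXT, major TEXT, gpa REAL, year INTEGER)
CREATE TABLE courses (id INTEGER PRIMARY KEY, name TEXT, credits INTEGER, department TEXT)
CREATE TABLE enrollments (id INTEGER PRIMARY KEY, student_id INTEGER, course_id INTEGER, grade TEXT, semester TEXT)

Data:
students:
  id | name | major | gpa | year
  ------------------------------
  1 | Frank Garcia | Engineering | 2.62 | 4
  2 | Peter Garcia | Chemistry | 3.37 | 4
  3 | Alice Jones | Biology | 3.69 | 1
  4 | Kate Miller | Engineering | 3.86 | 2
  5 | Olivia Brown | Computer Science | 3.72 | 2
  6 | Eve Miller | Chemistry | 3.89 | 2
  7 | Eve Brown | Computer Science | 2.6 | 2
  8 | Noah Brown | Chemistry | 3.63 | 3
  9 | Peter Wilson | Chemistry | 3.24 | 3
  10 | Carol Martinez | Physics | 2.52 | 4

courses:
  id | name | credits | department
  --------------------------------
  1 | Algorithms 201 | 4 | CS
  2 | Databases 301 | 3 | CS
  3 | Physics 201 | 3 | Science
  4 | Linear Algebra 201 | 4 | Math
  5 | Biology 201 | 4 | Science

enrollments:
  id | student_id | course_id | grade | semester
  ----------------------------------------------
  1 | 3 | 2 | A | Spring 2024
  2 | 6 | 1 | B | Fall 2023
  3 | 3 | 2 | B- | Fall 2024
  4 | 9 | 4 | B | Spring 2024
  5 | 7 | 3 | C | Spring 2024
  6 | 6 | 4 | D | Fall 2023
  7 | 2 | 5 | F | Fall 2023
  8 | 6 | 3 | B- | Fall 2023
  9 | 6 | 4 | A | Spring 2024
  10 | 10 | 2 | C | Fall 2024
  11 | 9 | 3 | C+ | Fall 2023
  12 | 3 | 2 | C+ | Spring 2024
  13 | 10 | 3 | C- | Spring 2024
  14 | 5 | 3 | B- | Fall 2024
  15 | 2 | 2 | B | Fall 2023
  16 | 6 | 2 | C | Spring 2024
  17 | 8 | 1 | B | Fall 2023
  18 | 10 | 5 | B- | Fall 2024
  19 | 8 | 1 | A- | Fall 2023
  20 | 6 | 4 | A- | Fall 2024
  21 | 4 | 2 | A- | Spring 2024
SELECT id, course_id FROM enrollments WHERE course_id IN (SELECT id FROM courses WHERE department = 'Science')

Execution result:
id | course_id
5 | 3
7 | 5
8 | 3
11 | 3
13 | 3
14 | 3
18 | 5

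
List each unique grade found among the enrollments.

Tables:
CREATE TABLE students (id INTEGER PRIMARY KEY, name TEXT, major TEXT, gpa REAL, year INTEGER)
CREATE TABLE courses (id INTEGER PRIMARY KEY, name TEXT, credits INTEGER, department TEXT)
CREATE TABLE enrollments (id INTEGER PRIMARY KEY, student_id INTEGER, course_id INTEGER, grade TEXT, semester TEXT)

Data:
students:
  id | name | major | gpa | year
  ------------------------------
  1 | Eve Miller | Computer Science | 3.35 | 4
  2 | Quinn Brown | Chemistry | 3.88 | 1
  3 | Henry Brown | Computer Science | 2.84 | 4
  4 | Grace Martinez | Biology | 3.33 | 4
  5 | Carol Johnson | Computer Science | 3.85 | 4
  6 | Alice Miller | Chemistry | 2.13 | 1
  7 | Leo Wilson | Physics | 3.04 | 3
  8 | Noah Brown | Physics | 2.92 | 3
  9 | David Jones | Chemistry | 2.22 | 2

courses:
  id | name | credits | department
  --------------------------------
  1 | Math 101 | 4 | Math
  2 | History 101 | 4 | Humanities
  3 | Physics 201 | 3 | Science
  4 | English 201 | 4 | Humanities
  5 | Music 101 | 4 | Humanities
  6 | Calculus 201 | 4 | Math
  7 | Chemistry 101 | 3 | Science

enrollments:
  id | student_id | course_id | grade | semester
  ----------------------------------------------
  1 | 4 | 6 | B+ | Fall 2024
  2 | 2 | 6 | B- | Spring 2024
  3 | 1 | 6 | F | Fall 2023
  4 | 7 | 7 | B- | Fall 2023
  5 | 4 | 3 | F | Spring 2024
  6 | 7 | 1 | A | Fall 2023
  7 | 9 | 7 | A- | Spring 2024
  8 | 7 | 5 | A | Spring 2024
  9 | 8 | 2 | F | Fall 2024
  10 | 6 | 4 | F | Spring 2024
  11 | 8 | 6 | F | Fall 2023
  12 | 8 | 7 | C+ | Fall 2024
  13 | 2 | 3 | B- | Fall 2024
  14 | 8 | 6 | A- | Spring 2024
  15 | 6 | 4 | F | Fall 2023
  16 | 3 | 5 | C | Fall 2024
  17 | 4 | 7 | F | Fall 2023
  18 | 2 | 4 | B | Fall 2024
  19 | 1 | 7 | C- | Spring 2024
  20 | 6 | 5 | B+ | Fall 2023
SELECT DISTINCT grade FROM enrollments

Execution result:
grade
B+
B-
F
A
A-
C+
C
B
C-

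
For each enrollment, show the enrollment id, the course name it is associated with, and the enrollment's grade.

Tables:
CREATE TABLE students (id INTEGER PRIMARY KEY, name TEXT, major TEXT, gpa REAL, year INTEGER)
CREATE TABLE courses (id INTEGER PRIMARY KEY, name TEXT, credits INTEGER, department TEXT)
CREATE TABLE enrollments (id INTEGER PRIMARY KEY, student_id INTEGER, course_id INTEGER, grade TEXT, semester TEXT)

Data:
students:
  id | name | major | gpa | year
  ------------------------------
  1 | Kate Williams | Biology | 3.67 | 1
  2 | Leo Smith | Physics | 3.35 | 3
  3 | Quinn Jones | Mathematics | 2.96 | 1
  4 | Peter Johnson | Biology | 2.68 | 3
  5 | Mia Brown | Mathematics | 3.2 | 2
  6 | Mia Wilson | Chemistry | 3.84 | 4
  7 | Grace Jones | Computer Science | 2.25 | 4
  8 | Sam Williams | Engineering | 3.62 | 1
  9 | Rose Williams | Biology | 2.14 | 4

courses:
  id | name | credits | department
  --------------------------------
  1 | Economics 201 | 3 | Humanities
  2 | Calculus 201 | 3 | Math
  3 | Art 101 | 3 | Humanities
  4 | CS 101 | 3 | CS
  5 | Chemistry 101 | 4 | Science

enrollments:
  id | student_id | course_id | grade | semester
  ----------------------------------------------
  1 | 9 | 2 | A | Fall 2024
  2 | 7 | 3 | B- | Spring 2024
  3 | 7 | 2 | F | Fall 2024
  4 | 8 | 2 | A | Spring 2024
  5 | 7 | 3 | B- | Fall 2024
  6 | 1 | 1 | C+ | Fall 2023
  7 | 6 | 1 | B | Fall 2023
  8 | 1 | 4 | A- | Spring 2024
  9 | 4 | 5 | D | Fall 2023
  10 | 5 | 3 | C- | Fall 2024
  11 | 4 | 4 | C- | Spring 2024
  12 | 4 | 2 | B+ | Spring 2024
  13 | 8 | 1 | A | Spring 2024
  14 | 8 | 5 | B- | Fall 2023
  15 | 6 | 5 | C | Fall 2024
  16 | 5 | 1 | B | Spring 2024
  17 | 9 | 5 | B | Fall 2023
SELECT c.id, p.name AS course, c.grade FROM enrollments c JOIN courses p ON c.course_id = p.id

Execution result:
id | course | grade
1 | Calculus 201 | A
2 | Art 101 | B-
3 | Calculus 201 | F
4 | Calculus 201 | A
5 | Art 101 | B-
6 | Economics 201 | C+
7 | Economics 201 | B
8 | CS 101 | A-
9 | Chemistry 101 | D
10 | Art 101 | C-
11 | CS 101 | C-
12 | Calculus 201 | B+
13 | Economics 201 | A
14 | Chemistry 101 | B-
15 | Chemistry 101 | C
16 | Economics 201 | B
17 | Chemistry 101 | B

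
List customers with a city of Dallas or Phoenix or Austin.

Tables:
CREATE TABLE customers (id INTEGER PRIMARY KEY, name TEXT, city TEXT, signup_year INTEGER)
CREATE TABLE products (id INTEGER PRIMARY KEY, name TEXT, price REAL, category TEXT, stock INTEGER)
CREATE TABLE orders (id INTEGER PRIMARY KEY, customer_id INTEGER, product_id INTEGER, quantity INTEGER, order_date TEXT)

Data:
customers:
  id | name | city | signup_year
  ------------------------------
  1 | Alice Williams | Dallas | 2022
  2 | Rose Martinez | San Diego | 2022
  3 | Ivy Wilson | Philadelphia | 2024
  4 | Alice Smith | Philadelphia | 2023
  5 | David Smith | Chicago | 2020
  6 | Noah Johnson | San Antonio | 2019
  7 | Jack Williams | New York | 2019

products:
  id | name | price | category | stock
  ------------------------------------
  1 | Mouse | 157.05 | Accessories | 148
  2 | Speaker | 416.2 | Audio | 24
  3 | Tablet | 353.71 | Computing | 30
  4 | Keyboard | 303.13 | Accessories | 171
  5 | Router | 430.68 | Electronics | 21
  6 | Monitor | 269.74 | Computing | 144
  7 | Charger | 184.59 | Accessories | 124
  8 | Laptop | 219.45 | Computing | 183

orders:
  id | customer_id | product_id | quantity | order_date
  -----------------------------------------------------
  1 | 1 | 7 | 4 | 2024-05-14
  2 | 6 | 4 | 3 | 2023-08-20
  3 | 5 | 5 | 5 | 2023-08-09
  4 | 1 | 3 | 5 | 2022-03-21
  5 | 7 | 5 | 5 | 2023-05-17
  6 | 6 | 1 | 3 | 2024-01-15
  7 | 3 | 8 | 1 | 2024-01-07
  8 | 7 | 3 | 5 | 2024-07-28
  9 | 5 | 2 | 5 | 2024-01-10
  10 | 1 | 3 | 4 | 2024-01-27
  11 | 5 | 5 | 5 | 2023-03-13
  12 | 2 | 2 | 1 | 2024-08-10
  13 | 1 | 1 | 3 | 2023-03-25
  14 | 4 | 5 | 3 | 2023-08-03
SELECT name, city FROM customers WHERE city IN ('Dallas', 'Phoenix', 'Austin')

Execution result:
name | city
Alice Williams | Dallas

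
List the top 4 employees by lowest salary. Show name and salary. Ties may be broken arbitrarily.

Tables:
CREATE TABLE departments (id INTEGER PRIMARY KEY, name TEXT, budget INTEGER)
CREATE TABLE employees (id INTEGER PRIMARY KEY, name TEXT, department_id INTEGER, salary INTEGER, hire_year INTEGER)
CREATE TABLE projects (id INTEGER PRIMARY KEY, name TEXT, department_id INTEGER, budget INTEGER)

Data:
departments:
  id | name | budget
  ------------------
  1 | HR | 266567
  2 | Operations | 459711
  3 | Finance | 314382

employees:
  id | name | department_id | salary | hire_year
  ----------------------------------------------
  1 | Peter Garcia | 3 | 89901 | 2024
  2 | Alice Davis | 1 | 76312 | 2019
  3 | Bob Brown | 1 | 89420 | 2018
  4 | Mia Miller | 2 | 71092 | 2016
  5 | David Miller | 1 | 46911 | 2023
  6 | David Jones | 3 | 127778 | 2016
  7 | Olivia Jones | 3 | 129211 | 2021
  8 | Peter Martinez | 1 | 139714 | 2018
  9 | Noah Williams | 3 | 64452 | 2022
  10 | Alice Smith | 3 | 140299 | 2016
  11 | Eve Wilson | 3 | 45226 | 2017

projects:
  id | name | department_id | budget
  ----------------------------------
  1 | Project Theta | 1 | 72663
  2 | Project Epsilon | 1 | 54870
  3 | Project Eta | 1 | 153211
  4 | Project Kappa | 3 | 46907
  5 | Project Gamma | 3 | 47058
SELECT name, salary FROM employees ORDER BY salary ASC LIMIT 4

Execution result:
name | salary
Eve Wilson | 45226
David Miller | 46911
Noah Williams | 64452
Mia Miller | 71092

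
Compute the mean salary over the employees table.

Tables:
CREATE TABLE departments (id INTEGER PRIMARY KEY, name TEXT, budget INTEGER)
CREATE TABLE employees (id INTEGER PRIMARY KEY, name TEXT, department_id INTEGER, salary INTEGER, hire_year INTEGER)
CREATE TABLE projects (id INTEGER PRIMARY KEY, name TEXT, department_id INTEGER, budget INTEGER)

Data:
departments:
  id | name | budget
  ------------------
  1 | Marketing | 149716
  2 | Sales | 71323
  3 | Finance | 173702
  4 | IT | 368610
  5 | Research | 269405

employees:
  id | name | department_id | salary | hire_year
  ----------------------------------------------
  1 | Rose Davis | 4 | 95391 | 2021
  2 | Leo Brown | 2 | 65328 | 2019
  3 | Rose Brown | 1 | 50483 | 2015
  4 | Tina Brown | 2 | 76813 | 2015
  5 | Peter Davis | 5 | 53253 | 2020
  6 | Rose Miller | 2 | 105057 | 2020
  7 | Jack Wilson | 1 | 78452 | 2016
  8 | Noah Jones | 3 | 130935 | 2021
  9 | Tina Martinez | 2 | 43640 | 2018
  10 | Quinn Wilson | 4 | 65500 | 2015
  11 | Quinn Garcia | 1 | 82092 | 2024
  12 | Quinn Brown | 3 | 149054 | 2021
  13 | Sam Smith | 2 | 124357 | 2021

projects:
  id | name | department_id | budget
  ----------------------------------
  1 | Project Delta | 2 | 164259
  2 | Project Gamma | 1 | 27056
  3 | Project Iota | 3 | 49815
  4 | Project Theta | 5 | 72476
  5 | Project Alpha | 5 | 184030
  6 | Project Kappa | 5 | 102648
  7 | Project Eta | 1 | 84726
SELECT AVG(salary) FROM employees

Execution result:
86181.15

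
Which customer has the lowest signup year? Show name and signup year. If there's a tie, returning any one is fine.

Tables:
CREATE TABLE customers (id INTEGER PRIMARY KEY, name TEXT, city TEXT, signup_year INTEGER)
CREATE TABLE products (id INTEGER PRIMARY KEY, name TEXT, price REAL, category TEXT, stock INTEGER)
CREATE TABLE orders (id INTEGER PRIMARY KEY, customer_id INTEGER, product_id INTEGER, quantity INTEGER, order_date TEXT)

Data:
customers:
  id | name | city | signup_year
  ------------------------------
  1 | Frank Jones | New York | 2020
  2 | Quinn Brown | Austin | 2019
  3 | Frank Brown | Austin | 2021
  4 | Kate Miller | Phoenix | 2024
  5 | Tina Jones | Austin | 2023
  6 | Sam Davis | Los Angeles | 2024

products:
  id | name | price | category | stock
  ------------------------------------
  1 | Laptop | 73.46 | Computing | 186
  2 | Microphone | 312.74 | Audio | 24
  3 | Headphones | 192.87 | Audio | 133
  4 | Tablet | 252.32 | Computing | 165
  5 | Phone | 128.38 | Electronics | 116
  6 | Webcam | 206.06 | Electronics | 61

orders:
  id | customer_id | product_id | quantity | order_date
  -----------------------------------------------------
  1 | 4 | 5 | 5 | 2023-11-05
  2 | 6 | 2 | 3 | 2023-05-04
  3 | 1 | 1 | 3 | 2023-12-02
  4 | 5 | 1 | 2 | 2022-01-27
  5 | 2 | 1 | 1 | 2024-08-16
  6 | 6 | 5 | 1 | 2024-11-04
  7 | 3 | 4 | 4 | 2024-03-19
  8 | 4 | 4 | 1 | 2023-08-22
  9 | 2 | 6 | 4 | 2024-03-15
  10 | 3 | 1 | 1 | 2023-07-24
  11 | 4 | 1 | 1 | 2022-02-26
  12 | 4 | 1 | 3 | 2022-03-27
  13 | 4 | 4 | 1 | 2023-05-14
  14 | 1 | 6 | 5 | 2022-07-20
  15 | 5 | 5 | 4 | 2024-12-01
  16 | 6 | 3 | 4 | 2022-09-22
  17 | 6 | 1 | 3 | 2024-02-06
SELECT name, signup_year FROM customers ORDER BY signup_year ASC LIMIT 1

Execution result:
name | signup_year
Quinn Brown | 2019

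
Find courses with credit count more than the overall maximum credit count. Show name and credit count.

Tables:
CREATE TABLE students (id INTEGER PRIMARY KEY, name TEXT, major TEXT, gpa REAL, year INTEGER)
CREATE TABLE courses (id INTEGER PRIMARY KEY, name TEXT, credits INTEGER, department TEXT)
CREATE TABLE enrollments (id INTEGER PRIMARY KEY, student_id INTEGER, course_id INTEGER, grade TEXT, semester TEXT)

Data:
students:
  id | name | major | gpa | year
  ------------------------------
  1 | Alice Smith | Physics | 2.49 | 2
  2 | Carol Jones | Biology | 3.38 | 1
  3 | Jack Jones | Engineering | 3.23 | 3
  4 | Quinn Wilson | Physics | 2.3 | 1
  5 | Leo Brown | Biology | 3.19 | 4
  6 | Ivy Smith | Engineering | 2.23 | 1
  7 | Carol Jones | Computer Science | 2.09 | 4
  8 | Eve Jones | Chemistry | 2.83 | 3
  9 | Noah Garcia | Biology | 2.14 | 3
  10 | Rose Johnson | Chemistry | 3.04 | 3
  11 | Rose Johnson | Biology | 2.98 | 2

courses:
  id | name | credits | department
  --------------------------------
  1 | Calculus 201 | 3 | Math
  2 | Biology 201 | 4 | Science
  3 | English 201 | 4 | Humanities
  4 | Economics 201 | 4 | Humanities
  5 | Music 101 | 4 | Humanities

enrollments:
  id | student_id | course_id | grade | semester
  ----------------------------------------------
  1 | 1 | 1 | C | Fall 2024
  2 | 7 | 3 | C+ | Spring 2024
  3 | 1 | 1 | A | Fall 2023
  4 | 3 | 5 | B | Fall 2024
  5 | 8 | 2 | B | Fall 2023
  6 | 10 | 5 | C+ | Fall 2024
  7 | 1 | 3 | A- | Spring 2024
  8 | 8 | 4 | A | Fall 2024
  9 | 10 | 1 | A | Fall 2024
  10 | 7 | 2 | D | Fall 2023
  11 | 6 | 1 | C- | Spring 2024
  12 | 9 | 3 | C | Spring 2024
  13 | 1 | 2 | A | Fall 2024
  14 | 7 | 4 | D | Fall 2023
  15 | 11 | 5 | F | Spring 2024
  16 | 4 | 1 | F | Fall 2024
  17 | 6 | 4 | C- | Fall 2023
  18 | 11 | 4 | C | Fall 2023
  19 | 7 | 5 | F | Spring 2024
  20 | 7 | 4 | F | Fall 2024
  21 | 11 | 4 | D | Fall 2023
SELECT name, credits FROM courses WHERE credits > (SELECT MAX(credits) FROM courses)

Execution result:
(no rows)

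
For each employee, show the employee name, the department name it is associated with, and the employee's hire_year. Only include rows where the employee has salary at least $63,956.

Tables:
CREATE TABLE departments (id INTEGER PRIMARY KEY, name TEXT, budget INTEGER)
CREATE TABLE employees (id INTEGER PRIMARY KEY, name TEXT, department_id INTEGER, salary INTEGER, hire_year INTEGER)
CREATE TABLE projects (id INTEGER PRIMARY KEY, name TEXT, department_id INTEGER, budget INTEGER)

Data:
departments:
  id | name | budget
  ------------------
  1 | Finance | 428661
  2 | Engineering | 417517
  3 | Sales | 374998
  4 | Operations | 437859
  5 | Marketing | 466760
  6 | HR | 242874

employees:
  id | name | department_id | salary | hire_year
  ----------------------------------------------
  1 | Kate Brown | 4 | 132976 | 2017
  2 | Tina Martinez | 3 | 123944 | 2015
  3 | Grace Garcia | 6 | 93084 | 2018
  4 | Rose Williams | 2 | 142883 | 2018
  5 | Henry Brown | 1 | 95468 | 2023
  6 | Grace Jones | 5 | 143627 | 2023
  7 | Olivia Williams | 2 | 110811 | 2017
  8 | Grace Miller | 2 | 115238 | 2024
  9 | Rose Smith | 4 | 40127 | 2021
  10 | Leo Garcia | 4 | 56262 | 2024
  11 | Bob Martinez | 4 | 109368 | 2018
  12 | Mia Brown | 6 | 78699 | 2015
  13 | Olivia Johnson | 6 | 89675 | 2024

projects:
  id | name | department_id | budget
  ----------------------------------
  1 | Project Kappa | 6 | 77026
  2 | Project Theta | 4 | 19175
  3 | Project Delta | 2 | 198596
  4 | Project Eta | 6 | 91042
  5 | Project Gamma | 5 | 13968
SELECT c.name, p.name AS department, c.hire_year FROM employees c JOIN departments p ON c.department_id = p.id WHERE c.salary >= 63956

Execution result:
name | department | hire_year
Kate Brown | Operations | 2017
Tina Martinez | Sales | 2015
Grace Garcia | HR | 2018
Rose Williams | Engineering | 2018
Henry Brown | Finance | 2023
Grace Jones | Marketing | 2023
Olivia Williams | Engineering | 2017
Grace Miller | Engineering | 2024
Bob Martinez | Operations | 2018
Mia Brown | HR | 2015
Olivia Johnson | HR | 2024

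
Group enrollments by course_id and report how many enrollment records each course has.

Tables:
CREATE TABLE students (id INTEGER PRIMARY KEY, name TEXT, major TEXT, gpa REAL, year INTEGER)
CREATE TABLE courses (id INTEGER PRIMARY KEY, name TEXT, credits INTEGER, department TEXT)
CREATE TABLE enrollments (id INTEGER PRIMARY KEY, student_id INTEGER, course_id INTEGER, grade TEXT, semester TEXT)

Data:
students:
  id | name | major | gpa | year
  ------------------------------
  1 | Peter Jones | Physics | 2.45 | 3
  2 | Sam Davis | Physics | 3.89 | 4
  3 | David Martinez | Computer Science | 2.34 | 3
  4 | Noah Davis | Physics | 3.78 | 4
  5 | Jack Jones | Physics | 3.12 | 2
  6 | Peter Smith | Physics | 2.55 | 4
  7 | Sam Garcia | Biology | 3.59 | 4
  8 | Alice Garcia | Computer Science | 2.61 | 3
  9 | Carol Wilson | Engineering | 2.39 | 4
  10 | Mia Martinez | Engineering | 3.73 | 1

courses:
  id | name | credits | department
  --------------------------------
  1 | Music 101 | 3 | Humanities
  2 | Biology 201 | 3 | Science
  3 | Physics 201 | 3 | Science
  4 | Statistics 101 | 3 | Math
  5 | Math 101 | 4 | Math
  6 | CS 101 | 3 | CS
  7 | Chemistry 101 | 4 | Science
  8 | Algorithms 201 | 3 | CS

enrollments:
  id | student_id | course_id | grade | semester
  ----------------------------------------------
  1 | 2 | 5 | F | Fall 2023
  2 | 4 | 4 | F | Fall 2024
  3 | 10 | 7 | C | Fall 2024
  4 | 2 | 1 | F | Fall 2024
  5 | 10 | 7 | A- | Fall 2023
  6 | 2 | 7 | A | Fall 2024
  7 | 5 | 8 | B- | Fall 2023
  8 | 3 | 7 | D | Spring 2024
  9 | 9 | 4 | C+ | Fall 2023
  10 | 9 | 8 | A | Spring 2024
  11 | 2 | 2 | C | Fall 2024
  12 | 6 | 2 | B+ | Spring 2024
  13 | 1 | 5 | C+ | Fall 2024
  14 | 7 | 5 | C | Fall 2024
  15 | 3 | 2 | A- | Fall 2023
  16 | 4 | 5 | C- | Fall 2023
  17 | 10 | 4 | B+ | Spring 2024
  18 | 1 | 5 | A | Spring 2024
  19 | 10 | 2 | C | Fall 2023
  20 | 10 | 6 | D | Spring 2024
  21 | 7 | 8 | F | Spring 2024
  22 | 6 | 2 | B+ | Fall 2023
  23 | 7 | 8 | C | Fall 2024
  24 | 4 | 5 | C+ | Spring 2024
SELECT course_id, COUNT(*) AS enrollment_count FROM enrollments GROUP BY course_id

Execution result:
course_id | enrollment_count
1 | 1
2 | 5
4 | 3
5 | 6
6 | 1
7 | 4
8 | 4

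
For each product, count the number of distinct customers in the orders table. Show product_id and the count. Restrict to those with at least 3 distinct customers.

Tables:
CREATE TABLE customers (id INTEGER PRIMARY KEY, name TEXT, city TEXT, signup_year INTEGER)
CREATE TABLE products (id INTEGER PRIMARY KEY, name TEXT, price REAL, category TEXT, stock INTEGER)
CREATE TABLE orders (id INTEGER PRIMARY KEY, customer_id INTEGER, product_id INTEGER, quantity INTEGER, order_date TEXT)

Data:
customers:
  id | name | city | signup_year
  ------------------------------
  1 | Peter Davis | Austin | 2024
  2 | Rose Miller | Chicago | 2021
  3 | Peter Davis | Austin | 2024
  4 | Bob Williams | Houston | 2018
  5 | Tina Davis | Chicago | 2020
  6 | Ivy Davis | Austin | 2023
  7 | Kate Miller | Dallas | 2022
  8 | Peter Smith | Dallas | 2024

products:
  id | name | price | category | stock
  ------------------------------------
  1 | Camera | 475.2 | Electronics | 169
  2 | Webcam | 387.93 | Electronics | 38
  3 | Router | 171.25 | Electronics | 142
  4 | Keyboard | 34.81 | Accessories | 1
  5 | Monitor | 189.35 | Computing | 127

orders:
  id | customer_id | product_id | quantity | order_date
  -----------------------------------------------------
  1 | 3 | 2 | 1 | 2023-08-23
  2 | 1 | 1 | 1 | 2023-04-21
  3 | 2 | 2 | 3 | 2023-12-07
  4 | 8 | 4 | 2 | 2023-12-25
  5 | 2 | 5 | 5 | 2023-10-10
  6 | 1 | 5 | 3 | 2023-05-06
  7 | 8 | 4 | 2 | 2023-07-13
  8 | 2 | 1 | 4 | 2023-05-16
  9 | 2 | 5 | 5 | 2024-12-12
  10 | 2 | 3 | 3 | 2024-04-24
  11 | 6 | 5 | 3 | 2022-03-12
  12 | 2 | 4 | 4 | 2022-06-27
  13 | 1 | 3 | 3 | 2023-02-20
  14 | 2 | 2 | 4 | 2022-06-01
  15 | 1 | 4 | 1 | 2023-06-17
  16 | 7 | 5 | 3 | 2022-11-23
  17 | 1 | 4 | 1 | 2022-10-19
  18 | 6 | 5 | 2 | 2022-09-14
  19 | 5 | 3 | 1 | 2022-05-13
SELECT product_id, COUNT(DISTINCT customer_id) AS distinct_customer_count FROM orders GROUP BY product_id HAVING COUNT(DISTINCT customer_id) >= 3

Execution result:
product_id | distinct_customer_count
3 | 3
4 | 3
5 | 4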